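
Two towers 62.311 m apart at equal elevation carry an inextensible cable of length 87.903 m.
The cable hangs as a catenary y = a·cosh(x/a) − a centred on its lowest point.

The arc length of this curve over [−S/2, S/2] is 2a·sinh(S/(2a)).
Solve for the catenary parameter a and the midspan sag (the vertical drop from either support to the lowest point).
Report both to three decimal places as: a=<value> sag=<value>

a=20.970 sag=27.728

seed: a₀ = √(S³/(24(L−S))) = √(62.311³/(24·25.592)) = 19.846748
iter 1: u=1.569804  f(a)=+3.345e+00  f'(a)=-3.273e+00  a ← 19.846748 − (+3.345e+00/-3.273e+00) = 20.868666
iter 2: u=1.492932  f(a)=+2.757e-01  f'(a)=-2.754e+00  a ← 20.868666 − (+2.757e-01/-2.754e+00) = 20.968783
iter 3: u=1.485804  f(a)=+2.245e-03  f'(a)=-2.709e+00  a ← 20.968783 − (+2.245e-03/-2.709e+00) = 20.969611
iter 4: u=1.485745  f(a)=+1.515e-07  f'(a)=-2.709e+00  a ← 20.969611 − (+1.515e-07/-2.709e+00) = 20.969611
iter 5: u=1.485745  f(a)=+2.842e-14  f'(a)=-2.709e+00  a ← 20.969611 − (+2.842e-14/-2.709e+00) = 20.969611
converged: |Δa| < 1e-12 after 5 iterations
sag = a·(cosh(S/(2a)) − 1) = 20.969611·(cosh(1.485745) − 1) = 27.728016
T_max/T_min = cosh(S/(2a)) = 2.322295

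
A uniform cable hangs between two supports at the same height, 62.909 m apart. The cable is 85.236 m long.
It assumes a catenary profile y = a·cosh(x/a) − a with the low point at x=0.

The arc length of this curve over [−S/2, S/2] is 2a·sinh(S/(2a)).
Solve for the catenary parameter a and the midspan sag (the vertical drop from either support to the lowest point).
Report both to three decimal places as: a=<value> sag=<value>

a=22.620 sag=25.629

seed: a₀ = √(S³/(24(L−S))) = √(62.909³/(24·22.327)) = 21.555017
iter 1: u=1.459266  f(a)=+2.501e+00  f'(a)=-2.548e+00  a ← 21.555017 − (+2.501e+00/-2.548e+00) = 22.536845
iter 2: u=1.395692  f(a)=+1.811e-01  f'(a)=-2.191e+00  a ← 22.536845 − (+1.811e-01/-2.191e+00) = 22.619481
iter 3: u=1.390593  f(a)=+1.112e-03  f'(a)=-2.164e+00  a ← 22.619481 − (+1.112e-03/-2.164e+00) = 22.619995
iter 4: u=1.390562  f(a)=+4.255e-08  f'(a)=-2.164e+00  a ← 22.619995 − (+4.255e-08/-2.164e+00) = 22.619995
iter 5: u=1.390562  f(a)=+0.000e+00  f'(a)=-2.164e+00  a ← 22.619995 − (+0.000e+00/-2.164e+00) = 22.619995
converged: |Δa| < 1e-12 after 5 iterations
sag = a·(cosh(S/(2a)) − 1) = 22.619995·(cosh(1.390562) − 1) = 25.628923
T_max/T_min = cosh(S/(2a)) = 2.133021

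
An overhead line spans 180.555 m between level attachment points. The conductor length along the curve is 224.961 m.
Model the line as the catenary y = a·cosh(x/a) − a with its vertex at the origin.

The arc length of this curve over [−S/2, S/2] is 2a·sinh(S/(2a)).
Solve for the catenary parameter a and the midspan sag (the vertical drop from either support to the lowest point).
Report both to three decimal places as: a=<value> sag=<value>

seed: a₀ = √(S³/(24(L−S))) = √(180.555³/(24·44.406)) = 74.316942
iter 1: u=1.214763  f(a)=+3.394e+00  f'(a)=-1.381e+00  a ← 74.316942 − (+3.394e+00/-1.381e+00) = 76.774605
iter 2: u=1.175877  f(a)=+1.756e-01  f'(a)=-1.241e+00  a ← 76.774605 − (+1.756e-01/-1.241e+00) = 76.916082
iter 3: u=1.173714  f(a)=+5.271e-04  f'(a)=-1.234e+00  a ← 76.916082 − (+5.271e-04/-1.234e+00) = 76.916509
iter 4: u=1.173708  f(a)=+4.779e-09  f'(a)=-1.234e+00  a ← 76.916509 − (+4.779e-09/-1.234e+00) = 76.916509
iter 5: u=1.173708  f(a)=+5.684e-14  f'(a)=-1.234e+00  a ← 76.916509 − (+5.684e-14/-1.234e+00) = 76.916509
converged: |Δa| < 1e-12 after 5 iterations
sag = a·(cosh(S/(2a)) − 1) = 76.916509·(cosh(1.173708) − 1) = 59.347985
T_max/T_min = cosh(S/(2a)) = 1.771590

a=76.917 sag=59.348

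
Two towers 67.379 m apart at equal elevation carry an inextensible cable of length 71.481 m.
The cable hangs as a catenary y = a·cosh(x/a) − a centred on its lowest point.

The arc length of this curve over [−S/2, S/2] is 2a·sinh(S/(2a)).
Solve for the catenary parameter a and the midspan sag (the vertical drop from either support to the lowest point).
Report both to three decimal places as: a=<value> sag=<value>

seed: a₀ = √(S³/(24(L−S))) = √(67.379³/(24·4.102)) = 55.742109
iter 1: u=0.604382  f(a)=+7.557e-02  f'(a)=-1.526e-01  a ← 55.742109 − (+7.557e-02/-1.526e-01) = 56.237266
iter 2: u=0.599060  f(a)=+1.019e-03  f'(a)=-1.485e-01  a ← 56.237266 − (+1.019e-03/-1.485e-01) = 56.244126
iter 3: u=0.598987  f(a)=+1.908e-07  f'(a)=-1.485e-01  a ← 56.244126 − (+1.908e-07/-1.485e-01) = 56.244127
iter 4: u=0.598987  f(a)=-1.421e-14  f'(a)=-1.485e-01  a ← 56.244127 − (-1.421e-14/-1.485e-01) = 56.244127
converged: |Δa| < 1e-12 after 4 iterations
sag = a·(cosh(S/(2a)) − 1) = 56.244127·(cosh(0.598987) − 1) = 10.395089
T_max/T_min = cosh(S/(2a)) = 1.184821

a=56.244 sag=10.395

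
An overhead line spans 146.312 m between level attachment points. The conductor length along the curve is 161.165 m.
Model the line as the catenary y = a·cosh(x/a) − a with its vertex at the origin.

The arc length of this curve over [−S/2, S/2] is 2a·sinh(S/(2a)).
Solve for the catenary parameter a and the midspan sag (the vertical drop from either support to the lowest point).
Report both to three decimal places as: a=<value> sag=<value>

seed: a₀ = √(S³/(24(L−S))) = √(146.312³/(24·14.853)) = 93.736171
iter 1: u=0.780446  f(a)=+4.590e-01  f'(a)=-3.366e-01  a ← 93.736171 − (+4.590e-01/-3.366e-01) = 95.099535
iter 2: u=0.769257  f(a)=+1.021e-02  f'(a)=-3.218e-01  a ← 95.099535 − (+1.021e-02/-3.218e-01) = 95.131246
iter 3: u=0.769001  f(a)=+5.300e-06  f'(a)=-3.215e-01  a ← 95.131246 − (+5.300e-06/-3.215e-01) = 95.131263
iter 4: u=0.769001  f(a)=+1.421e-12  f'(a)=-3.215e-01  a ← 95.131263 − (+1.421e-12/-3.215e-01) = 95.131263
converged: |Δa| < 1e-12 after 4 iterations
sag = a·(cosh(S/(2a)) − 1) = 95.131263·(cosh(0.769001) − 1) = 29.542297
T_max/T_min = cosh(S/(2a)) = 1.310542

a=95.131 sag=29.542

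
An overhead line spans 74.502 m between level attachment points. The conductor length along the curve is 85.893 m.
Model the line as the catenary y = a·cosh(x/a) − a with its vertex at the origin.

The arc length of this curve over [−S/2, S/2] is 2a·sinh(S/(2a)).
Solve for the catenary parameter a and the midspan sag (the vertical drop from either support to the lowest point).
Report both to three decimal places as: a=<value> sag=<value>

a=39.755 sag=18.767

seed: a₀ = √(S³/(24(L−S))) = √(74.502³/(24·11.391)) = 38.892454
iter 1: u=0.957795  f(a)=+5.340e-01  f'(a)=-6.413e-01  a ← 38.892454 − (+5.340e-01/-6.413e-01) = 39.725217
iter 2: u=0.937717  f(a)=+1.763e-02  f'(a)=-5.996e-01  a ← 39.725217 − (+1.763e-02/-5.996e-01) = 39.754628
iter 3: u=0.937023  f(a)=+2.068e-05  f'(a)=-5.982e-01  a ← 39.754628 − (+2.068e-05/-5.982e-01) = 39.754663
iter 4: u=0.937022  f(a)=+2.854e-11  f'(a)=-5.982e-01  a ← 39.754663 − (+2.854e-11/-5.982e-01) = 39.754663
iter 5: u=0.937022  f(a)=-1.421e-14  f'(a)=-5.982e-01  a ← 39.754663 − (-1.421e-14/-5.982e-01) = 39.754663
converged: |Δa| < 1e-12 after 5 iterations
sag = a·(cosh(S/(2a)) − 1) = 39.754663·(cosh(0.937022) − 1) = 18.767428
T_max/T_min = cosh(S/(2a)) = 1.472081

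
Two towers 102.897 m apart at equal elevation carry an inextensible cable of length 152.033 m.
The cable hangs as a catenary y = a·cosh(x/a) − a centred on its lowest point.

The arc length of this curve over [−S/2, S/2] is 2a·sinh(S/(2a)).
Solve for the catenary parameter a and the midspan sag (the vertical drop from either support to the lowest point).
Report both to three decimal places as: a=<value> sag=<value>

seed: a₀ = √(S³/(24(L−S))) = √(102.897³/(24·49.136)) = 30.394748
iter 1: u=1.692677  f(a)=+7.539e+00  f'(a)=-4.260e+00  a ← 30.394748 − (+7.539e+00/-4.260e+00) = 32.164641
iter 2: u=1.599536  f(a)=+7.087e-01  f'(a)=-3.493e+00  a ← 32.164641 − (+7.087e-01/-3.493e+00) = 32.367507
iter 3: u=1.589511  f(a)=+7.696e-03  f'(a)=-3.418e+00  a ← 32.367507 − (+7.696e-03/-3.418e+00) = 32.369759
iter 4: u=1.589400  f(a)=+9.295e-07  f'(a)=-3.417e+00  a ← 32.369759 − (+9.295e-07/-3.417e+00) = 32.369759
iter 5: u=1.589400  f(a)=+2.842e-14  f'(a)=-3.417e+00  a ← 32.369759 − (+2.842e-14/-3.417e+00) = 32.369759
converged: |Δa| < 1e-12 after 5 iterations
sag = a·(cosh(S/(2a)) − 1) = 32.369759·(cosh(1.589400) − 1) = 50.251725
T_max/T_min = cosh(S/(2a)) = 2.552428

a=32.370 sag=50.252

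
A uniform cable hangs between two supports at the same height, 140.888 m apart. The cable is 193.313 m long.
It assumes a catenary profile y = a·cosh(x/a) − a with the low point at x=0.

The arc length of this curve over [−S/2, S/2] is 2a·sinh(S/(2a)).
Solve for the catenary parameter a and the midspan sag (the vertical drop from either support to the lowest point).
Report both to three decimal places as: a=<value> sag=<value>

a=49.579 sag=59.051

seed: a₀ = √(S³/(24(L−S))) = √(140.888³/(24·52.425)) = 47.145057
iter 1: u=1.494197  f(a)=+6.173e+00  f'(a)=-2.762e+00  a ← 47.145057 − (+6.173e+00/-2.762e+00) = 49.380275
iter 2: u=1.426562  f(a)=+4.662e-01  f'(a)=-2.359e+00  a ← 49.380275 − (+4.662e-01/-2.359e+00) = 49.577886
iter 3: u=1.420875  f(a)=+3.138e-03  f'(a)=-2.327e+00  a ← 49.577886 − (+3.138e-03/-2.327e+00) = 49.579235
iter 4: u=1.420837  f(a)=+1.444e-07  f'(a)=-2.327e+00  a ← 49.579235 − (+1.444e-07/-2.327e+00) = 49.579235
iter 5: u=1.420837  f(a)=+2.842e-14  f'(a)=-2.327e+00  a ← 49.579235 − (+2.842e-14/-2.327e+00) = 49.579235
converged: |Δa| < 1e-12 after 5 iterations
sag = a·(cosh(S/(2a)) − 1) = 49.579235·(cosh(1.420837) − 1) = 59.051237
T_max/T_min = cosh(S/(2a)) = 2.191048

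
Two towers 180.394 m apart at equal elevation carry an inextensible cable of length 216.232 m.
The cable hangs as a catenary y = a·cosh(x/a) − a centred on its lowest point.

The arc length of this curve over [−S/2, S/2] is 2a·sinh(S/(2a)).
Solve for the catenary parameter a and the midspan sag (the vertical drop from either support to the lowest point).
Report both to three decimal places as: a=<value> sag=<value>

seed: a₀ = √(S³/(24(L−S))) = √(180.394³/(24·35.838)) = 82.614376
iter 1: u=1.091783  f(a)=+2.198e+00  f'(a)=-9.755e-01  a ← 82.614376 − (+2.198e+00/-9.755e-01) = 84.867096
iter 2: u=1.062803  f(a)=+9.309e-02  f'(a)=-8.945e-01  a ← 84.867096 − (+9.309e-02/-8.945e-01) = 84.971174
iter 3: u=1.061501  f(a)=+1.834e-04  f'(a)=-8.909e-01  a ← 84.971174 − (+1.834e-04/-8.909e-01) = 84.971379
iter 4: u=1.061499  f(a)=+7.151e-10  f'(a)=-8.909e-01  a ← 84.971379 − (+7.151e-10/-8.909e-01) = 84.971379
iter 5: u=1.061499  f(a)=+0.000e+00  f'(a)=-8.909e-01  a ← 84.971379 − (+0.000e+00/-8.909e-01) = 84.971379
converged: |Δa| < 1e-12 after 5 iterations
sag = a·(cosh(S/(2a)) − 1) = 84.971379·(cosh(1.061499) − 1) = 52.539365
T_max/T_min = cosh(S/(2a)) = 1.618318

a=84.971 sag=52.539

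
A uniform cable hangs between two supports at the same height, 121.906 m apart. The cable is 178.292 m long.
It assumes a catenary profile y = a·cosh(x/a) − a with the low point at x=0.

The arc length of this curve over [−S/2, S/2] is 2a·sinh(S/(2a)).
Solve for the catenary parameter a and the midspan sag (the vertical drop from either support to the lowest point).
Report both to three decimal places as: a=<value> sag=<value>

a=38.898 sag=58.365

seed: a₀ = √(S³/(24(L−S))) = √(121.906³/(24·56.386)) = 36.588648
iter 1: u=1.665899  f(a)=+8.362e+00  f'(a)=-4.027e+00  a ← 36.588648 − (+8.362e+00/-4.027e+00) = 38.665137
iter 2: u=1.576433  f(a)=+7.646e-01  f'(a)=-3.321e+00  a ← 38.665137 − (+7.646e-01/-3.321e+00) = 38.895367
iter 3: u=1.567102  f(a)=+7.815e-03  f'(a)=-3.254e+00  a ← 38.895367 − (+7.815e-03/-3.254e+00) = 38.897769
iter 4: u=1.567005  f(a)=+8.349e-07  f'(a)=-3.253e+00  a ← 38.897769 − (+8.349e-07/-3.253e+00) = 38.897769
iter 5: u=1.567005  f(a)=+0.000e+00  f'(a)=-3.253e+00  a ← 38.897769 − (+0.000e+00/-3.253e+00) = 38.897769
converged: |Δa| < 1e-12 after 5 iterations
sag = a·(cosh(S/(2a)) − 1) = 38.897769·(cosh(1.567005) − 1) = 58.364997
T_max/T_min = cosh(S/(2a)) = 2.500472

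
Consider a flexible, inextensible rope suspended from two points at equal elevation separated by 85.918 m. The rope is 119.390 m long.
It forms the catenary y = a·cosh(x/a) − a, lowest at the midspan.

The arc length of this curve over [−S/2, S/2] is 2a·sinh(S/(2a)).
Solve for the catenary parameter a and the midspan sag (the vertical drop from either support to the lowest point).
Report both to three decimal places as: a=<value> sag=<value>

a=29.612 sag=37.024

seed: a₀ = √(S³/(24(L−S))) = √(85.918³/(24·33.472)) = 28.098283
iter 1: u=1.528883  f(a)=+4.137e+00  f'(a)=-2.988e+00  a ← 28.098283 − (+4.137e+00/-2.988e+00) = 29.482827
iter 2: u=1.457086  f(a)=+3.254e-01  f'(a)=-2.535e+00  a ← 29.482827 − (+3.254e-01/-2.535e+00) = 29.611215
iter 3: u=1.450768  f(a)=+2.394e-03  f'(a)=-2.498e+00  a ← 29.611215 − (+2.394e-03/-2.498e+00) = 29.612173
iter 4: u=1.450721  f(a)=+1.316e-07  f'(a)=-2.497e+00  a ← 29.612173 − (+1.316e-07/-2.497e+00) = 29.612174
iter 5: u=1.450721  f(a)=+0.000e+00  f'(a)=-2.497e+00  a ← 29.612174 − (+0.000e+00/-2.497e+00) = 29.612174
converged: |Δa| < 1e-12 after 5 iterations
sag = a·(cosh(S/(2a)) − 1) = 29.612174·(cosh(1.450721) − 1) = 37.023957
T_max/T_min = cosh(S/(2a)) = 2.250295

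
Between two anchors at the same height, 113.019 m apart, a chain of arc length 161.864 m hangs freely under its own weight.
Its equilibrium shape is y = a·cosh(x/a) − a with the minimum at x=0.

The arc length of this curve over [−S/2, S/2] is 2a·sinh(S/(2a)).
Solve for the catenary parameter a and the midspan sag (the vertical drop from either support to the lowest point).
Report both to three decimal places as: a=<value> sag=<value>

a=37.173 sag=51.888

seed: a₀ = √(S³/(24(L−S))) = √(113.019³/(24·48.845)) = 35.092274
iter 1: u=1.610312  f(a)=+6.738e+00  f'(a)=-3.576e+00  a ← 35.092274 − (+6.738e+00/-3.576e+00) = 36.976711
iter 2: u=1.528246  f(a)=+5.808e-01  f'(a)=-2.984e+00  a ← 36.976711 − (+5.808e-01/-2.984e+00) = 37.171386
iter 3: u=1.520242  f(a)=+5.215e-03  f'(a)=-2.930e+00  a ← 37.171386 − (+5.215e-03/-2.930e+00) = 37.173166
iter 4: u=1.520169  f(a)=+4.288e-07  f'(a)=-2.930e+00  a ← 37.173166 − (+4.288e-07/-2.930e+00) = 37.173166
iter 5: u=1.520169  f(a)=-2.842e-14  f'(a)=-2.930e+00  a ← 37.173166 − (-2.842e-14/-2.930e+00) = 37.173166
converged: |Δa| < 1e-12 after 5 iterations
sag = a·(cosh(S/(2a)) − 1) = 37.173166·(cosh(1.520169) − 1) = 51.887672
T_max/T_min = cosh(S/(2a)) = 2.395837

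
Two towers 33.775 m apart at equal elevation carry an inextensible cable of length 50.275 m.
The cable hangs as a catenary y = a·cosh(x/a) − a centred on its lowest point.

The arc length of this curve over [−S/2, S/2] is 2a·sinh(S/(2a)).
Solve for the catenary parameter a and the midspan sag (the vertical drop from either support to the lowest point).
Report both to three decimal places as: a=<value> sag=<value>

a=10.518 sag=16.731

seed: a₀ = √(S³/(24(L−S))) = √(33.775³/(24·16.500)) = 9.863827
iter 1: u=1.712064  f(a)=+2.594e+00  f'(a)=-4.435e+00  a ← 9.863827 − (+2.594e+00/-4.435e+00) = 10.448778
iter 2: u=1.616218  f(a)=+2.487e-01  f'(a)=-3.622e+00  a ← 10.448778 − (+2.487e-01/-3.622e+00) = 10.517435
iter 3: u=1.605667  f(a)=+2.820e-03  f'(a)=-3.540e+00  a ← 10.517435 − (+2.820e-03/-3.540e+00) = 10.518232
iter 4: u=1.605545  f(a)=+3.717e-07  f'(a)=-3.539e+00  a ← 10.518232 − (+3.717e-07/-3.539e+00) = 10.518232
iter 5: u=1.605545  f(a)=+0.000e+00  f'(a)=-3.539e+00  a ← 10.518232 − (+0.000e+00/-3.539e+00) = 10.518232
converged: |Δa| < 1e-12 after 5 iterations
sag = a·(cosh(S/(2a)) − 1) = 10.518232·(cosh(1.605545) − 1) = 16.731119
T_max/T_min = cosh(S/(2a)) = 2.590678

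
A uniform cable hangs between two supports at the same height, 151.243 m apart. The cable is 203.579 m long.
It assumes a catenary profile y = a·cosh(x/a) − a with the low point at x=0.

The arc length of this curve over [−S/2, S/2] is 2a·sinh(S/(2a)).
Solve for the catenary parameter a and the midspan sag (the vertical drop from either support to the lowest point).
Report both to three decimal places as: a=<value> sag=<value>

seed: a₀ = √(S³/(24(L−S))) = √(151.243³/(24·52.336)) = 52.481597
iter 1: u=1.440915  f(a)=+5.710e+00  f'(a)=-2.440e+00  a ← 52.481597 − (+5.710e+00/-2.440e+00) = 54.821140
iter 2: u=1.379422  f(a)=+4.040e-01  f'(a)=-2.106e+00  a ← 54.821140 − (+4.040e-01/-2.106e+00) = 55.012942
iter 3: u=1.374613  f(a)=+2.363e-03  f'(a)=-2.082e+00  a ← 55.012942 − (+2.363e-03/-2.082e+00) = 55.014077
iter 4: u=1.374585  f(a)=+8.189e-08  f'(a)=-2.082e+00  a ← 55.014077 − (+8.189e-08/-2.082e+00) = 55.014077
iter 5: u=1.374585  f(a)=-2.842e-14  f'(a)=-2.082e+00  a ← 55.014077 − (-2.842e-14/-2.082e+00) = 55.014077
converged: |Δa| < 1e-12 after 5 iterations
sag = a·(cosh(S/(2a)) − 1) = 55.014077·(cosh(1.374585) − 1) = 60.690940
T_max/T_min = cosh(S/(2a)) = 2.103189

a=55.014 sag=60.691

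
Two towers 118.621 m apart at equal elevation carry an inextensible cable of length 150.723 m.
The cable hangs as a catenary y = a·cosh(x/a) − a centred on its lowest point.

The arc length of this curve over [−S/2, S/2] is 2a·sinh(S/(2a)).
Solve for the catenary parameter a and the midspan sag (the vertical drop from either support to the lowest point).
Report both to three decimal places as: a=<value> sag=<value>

a=48.327 sag=41.199

seed: a₀ = √(S³/(24(L−S))) = √(118.621³/(24·32.102)) = 46.544750
iter 1: u=1.274268  f(a)=+2.709e+00  f'(a)=-1.617e+00  a ← 46.544750 − (+2.709e+00/-1.617e+00) = 48.220536
iter 2: u=1.229984  f(a)=+1.532e-01  f'(a)=-1.439e+00  a ← 48.220536 − (+1.532e-01/-1.439e+00) = 48.327024
iter 3: u=1.227274  f(a)=+5.548e-04  f'(a)=-1.428e+00  a ← 48.327024 − (+5.548e-04/-1.428e+00) = 48.327413
iter 4: u=1.227264  f(a)=+7.333e-09  f'(a)=-1.428e+00  a ← 48.327413 − (+7.333e-09/-1.428e+00) = 48.327413
iter 5: u=1.227264  f(a)=+2.842e-14  f'(a)=-1.428e+00  a ← 48.327413 − (+2.842e-14/-1.428e+00) = 48.327413
converged: |Δa| < 1e-12 after 5 iterations
sag = a·(cosh(S/(2a)) − 1) = 48.327413·(cosh(1.227264) − 1) = 41.198530
T_max/T_min = cosh(S/(2a)) = 1.852488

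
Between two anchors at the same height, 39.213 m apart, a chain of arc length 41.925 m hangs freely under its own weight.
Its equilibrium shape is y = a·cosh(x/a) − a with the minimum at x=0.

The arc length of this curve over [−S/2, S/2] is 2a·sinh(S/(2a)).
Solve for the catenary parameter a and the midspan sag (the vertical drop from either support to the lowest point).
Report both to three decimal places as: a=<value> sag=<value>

seed: a₀ = √(S³/(24(L−S))) = √(39.213³/(24·2.712)) = 30.436495
iter 1: u=0.644177  f(a)=+5.683e-02  f'(a)=-1.857e-01  a ← 30.436495 − (+5.683e-02/-1.857e-01) = 30.742497
iter 2: u=0.637765  f(a)=+8.684e-04  f'(a)=-1.801e-01  a ← 30.742497 − (+8.684e-04/-1.801e-01) = 30.747319
iter 3: u=0.637665  f(a)=+2.098e-07  f'(a)=-1.800e-01  a ← 30.747319 − (+2.098e-07/-1.800e-01) = 30.747320
iter 4: u=0.637665  f(a)=+7.105e-15  f'(a)=-1.800e-01  a ← 30.747320 − (+7.105e-15/-1.800e-01) = 30.747320
converged: |Δa| < 1e-12 after 4 iterations
sag = a·(cosh(S/(2a)) − 1) = 30.747320·(cosh(0.637665) − 1) = 6.465905
T_max/T_min = cosh(S/(2a)) = 1.210292

a=30.747 sag=6.466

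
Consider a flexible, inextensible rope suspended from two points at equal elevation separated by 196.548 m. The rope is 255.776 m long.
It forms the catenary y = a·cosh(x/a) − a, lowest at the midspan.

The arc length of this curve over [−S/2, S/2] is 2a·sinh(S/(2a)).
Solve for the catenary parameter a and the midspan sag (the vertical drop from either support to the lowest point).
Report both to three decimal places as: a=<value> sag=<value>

seed: a₀ = √(S³/(24(L−S))) = √(196.548³/(24·59.228)) = 73.085932
iter 1: u=1.344636  f(a)=+5.591e+00  f'(a)=-1.933e+00  a ← 73.085932 − (+5.591e+00/-1.933e+00) = 75.977604
iter 2: u=1.293460  f(a)=+3.489e-01  f'(a)=-1.699e+00  a ← 75.977604 − (+3.489e-01/-1.699e+00) = 76.182985
iter 3: u=1.289973  f(a)=+1.559e-03  f'(a)=-1.684e+00  a ← 76.182985 − (+1.559e-03/-1.684e+00) = 76.183911
iter 4: u=1.289957  f(a)=+3.144e-08  f'(a)=-1.684e+00  a ← 76.183911 − (+3.144e-08/-1.684e+00) = 76.183911
iter 5: u=1.289957  f(a)=+2.842e-14  f'(a)=-1.684e+00  a ← 76.183911 − (+2.842e-14/-1.684e+00) = 76.183911
converged: |Δa| < 1e-12 after 5 iterations
sag = a·(cosh(S/(2a)) − 1) = 76.183911·(cosh(1.289957) − 1) = 72.676187
T_max/T_min = cosh(S/(2a)) = 1.953957

a=76.184 sag=72.676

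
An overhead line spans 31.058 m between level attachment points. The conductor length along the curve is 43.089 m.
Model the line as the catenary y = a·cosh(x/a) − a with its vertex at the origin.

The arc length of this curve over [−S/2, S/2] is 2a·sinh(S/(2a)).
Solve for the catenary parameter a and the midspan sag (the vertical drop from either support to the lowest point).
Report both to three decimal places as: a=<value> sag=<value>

seed: a₀ = √(S³/(24(L−S))) = √(31.058³/(24·12.031)) = 10.186002
iter 1: u=1.524543  f(a)=+1.478e+00  f'(a)=-2.959e+00  a ← 10.186002 − (+1.478e+00/-2.959e+00) = 10.685534
iter 2: u=1.453273  f(a)=+1.157e-01  f'(a)=-2.512e+00  a ← 10.685534 − (+1.157e-01/-2.512e+00) = 10.731583
iter 3: u=1.447037  f(a)=+8.417e-04  f'(a)=-2.476e+00  a ← 10.731583 − (+8.417e-04/-2.476e+00) = 10.731923
iter 4: u=1.446991  f(a)=+4.527e-08  f'(a)=-2.476e+00  a ← 10.731923 − (+4.527e-08/-2.476e+00) = 10.731923
iter 5: u=1.446991  f(a)=+7.105e-15  f'(a)=-2.476e+00  a ← 10.731923 − (+7.105e-15/-2.476e+00) = 10.731923
converged: |Δa| < 1e-12 after 5 iterations
sag = a·(cosh(S/(2a)) − 1) = 10.731923·(cosh(1.446991) − 1) = 13.337553
T_max/T_min = cosh(S/(2a)) = 2.242792

a=10.732 sag=13.338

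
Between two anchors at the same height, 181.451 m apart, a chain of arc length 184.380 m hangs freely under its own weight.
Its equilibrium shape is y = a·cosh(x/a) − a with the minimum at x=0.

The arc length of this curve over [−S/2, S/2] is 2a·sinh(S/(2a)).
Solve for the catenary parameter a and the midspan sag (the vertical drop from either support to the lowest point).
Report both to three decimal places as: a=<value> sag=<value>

a=292.227 sag=14.197

seed: a₀ = √(S³/(24(L−S))) = √(181.451³/(24·2.929)) = 291.523616
iter 1: u=0.311211  f(a)=+1.422e-02  f'(a)=-2.029e-02  a ← 291.523616 − (+1.422e-02/-2.029e-02) = 292.224307
iter 2: u=0.310465  f(a)=+5.142e-05  f'(a)=-2.014e-02  a ← 292.224307 − (+5.142e-05/-2.014e-02) = 292.226859
iter 3: u=0.310463  f(a)=+6.781e-10  f'(a)=-2.014e-02  a ← 292.226859 − (+6.781e-10/-2.014e-02) = 292.226859
iter 4: u=0.310463  f(a)=-2.842e-14  f'(a)=-2.014e-02  a ← 292.226859 − (-2.842e-14/-2.014e-02) = 292.226859
converged: |Δa| < 1e-12 after 4 iterations
sag = a·(cosh(S/(2a)) − 1) = 292.226859·(cosh(0.310463) − 1) = 14.196921
T_max/T_min = cosh(S/(2a)) = 1.048582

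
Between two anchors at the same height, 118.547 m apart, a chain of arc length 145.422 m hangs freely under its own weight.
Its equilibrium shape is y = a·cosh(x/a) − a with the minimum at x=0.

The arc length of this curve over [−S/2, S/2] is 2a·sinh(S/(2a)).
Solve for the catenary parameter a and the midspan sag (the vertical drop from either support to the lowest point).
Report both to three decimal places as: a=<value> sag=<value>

seed: a₀ = √(S³/(24(L−S))) = √(118.547³/(24·26.875)) = 50.822497
iter 1: u=1.166285  f(a)=+1.888e+00  f'(a)=-1.209e+00  a ← 50.822497 − (+1.888e+00/-1.209e+00) = 52.384702
iter 2: u=1.131504  f(a)=+9.055e-02  f'(a)=-1.095e+00  a ← 52.384702 − (+9.055e-02/-1.095e+00) = 52.467384
iter 3: u=1.129721  f(a)=+2.315e-04  f'(a)=-1.090e+00  a ← 52.467384 − (+2.315e-04/-1.090e+00) = 52.467596
iter 4: u=1.129716  f(a)=+1.522e-09  f'(a)=-1.090e+00  a ← 52.467596 − (+1.522e-09/-1.090e+00) = 52.467596
iter 5: u=1.129716  f(a)=+0.000e+00  f'(a)=-1.090e+00  a ← 52.467596 − (+0.000e+00/-1.090e+00) = 52.467596
converged: |Δa| < 1e-12 after 5 iterations
sag = a·(cosh(S/(2a)) − 1) = 52.467596·(cosh(1.129716) − 1) = 37.196991
T_max/T_min = cosh(S/(2a)) = 1.708952

a=52.468 sag=37.197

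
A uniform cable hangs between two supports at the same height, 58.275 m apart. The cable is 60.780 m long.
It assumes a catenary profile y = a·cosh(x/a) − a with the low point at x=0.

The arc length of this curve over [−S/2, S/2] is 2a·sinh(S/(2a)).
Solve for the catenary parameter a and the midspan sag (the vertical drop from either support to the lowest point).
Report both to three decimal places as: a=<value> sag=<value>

seed: a₀ = √(S³/(24(L−S))) = √(58.275³/(24·2.505)) = 57.373843
iter 1: u=0.507853  f(a)=+3.250e-02  f'(a)=-8.960e-02  a ← 57.373843 − (+3.250e-02/-8.960e-02) = 57.736619
iter 2: u=0.504662  f(a)=+3.109e-04  f'(a)=-8.789e-02  a ← 57.736619 − (+3.109e-04/-8.789e-02) = 57.740156
iter 3: u=0.504631  f(a)=+2.904e-08  f'(a)=-8.787e-02  a ← 57.740156 − (+2.904e-08/-8.787e-02) = 57.740156
iter 4: u=0.504631  f(a)=+1.421e-14  f'(a)=-8.787e-02  a ← 57.740156 − (+1.421e-14/-8.787e-02) = 57.740156
converged: |Δa| < 1e-12 after 4 iterations
sag = a·(cosh(S/(2a)) − 1) = 57.740156·(cosh(0.504631) − 1) = 7.509194
T_max/T_min = cosh(S/(2a)) = 1.130052

a=57.740 sag=7.509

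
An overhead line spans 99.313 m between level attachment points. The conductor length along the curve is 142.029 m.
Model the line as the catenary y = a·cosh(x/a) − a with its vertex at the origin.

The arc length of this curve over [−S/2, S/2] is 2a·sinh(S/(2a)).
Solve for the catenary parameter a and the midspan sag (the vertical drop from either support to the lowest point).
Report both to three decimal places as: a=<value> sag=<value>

seed: a₀ = √(S³/(24(L−S))) = √(99.313³/(24·42.716)) = 30.910657
iter 1: u=1.606452  f(a)=+5.863e+00  f'(a)=-3.546e+00  a ← 30.910657 − (+5.863e+00/-3.546e+00) = 32.564019
iter 2: u=1.524889  f(a)=+5.033e-01  f'(a)=-2.961e+00  a ← 32.564019 − (+5.033e-01/-2.961e+00) = 32.733971
iter 3: u=1.516971  f(a)=+4.477e-03  f'(a)=-2.909e+00  a ← 32.733971 − (+4.477e-03/-2.909e+00) = 32.735510
iter 4: u=1.516900  f(a)=+3.613e-07  f'(a)=-2.908e+00  a ← 32.735510 − (+3.613e-07/-2.908e+00) = 32.735510
iter 5: u=1.516900  f(a)=+2.842e-14  f'(a)=-2.908e+00  a ← 32.735510 − (+2.842e-14/-2.908e+00) = 32.735510
converged: |Δa| < 1e-12 after 5 iterations
sag = a·(cosh(S/(2a)) − 1) = 32.735510·(cosh(1.516900) − 1) = 45.460863
T_max/T_min = cosh(S/(2a)) = 2.388732

a=32.736 sag=45.461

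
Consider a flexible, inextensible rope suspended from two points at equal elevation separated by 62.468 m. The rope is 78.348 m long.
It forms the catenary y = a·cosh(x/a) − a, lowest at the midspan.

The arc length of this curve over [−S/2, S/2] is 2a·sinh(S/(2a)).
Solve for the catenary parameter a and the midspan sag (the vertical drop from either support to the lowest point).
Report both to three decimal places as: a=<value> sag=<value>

a=26.203 sag=20.926

seed: a₀ = √(S³/(24(L−S))) = √(62.468³/(24·15.880)) = 25.290390
iter 1: u=1.235015  f(a)=+1.256e+00  f'(a)=-1.458e+00  a ← 25.290390 − (+1.256e+00/-1.458e+00) = 26.151778
iter 2: u=1.194336  f(a)=+6.702e-02  f'(a)=-1.306e+00  a ← 26.151778 − (+6.702e-02/-1.306e+00) = 26.203087
iter 3: u=1.191997  f(a)=+2.147e-04  f'(a)=-1.298e+00  a ← 26.203087 − (+2.147e-04/-1.298e+00) = 26.203252
iter 4: u=1.191989  f(a)=+2.217e-09  f'(a)=-1.298e+00  a ← 26.203252 − (+2.217e-09/-1.298e+00) = 26.203252
iter 5: u=1.191989  f(a)=+1.421e-14  f'(a)=-1.298e+00  a ← 26.203252 − (+1.421e-14/-1.298e+00) = 26.203252
converged: |Δa| < 1e-12 after 5 iterations
sag = a·(cosh(S/(2a)) − 1) = 26.203252·(cosh(1.191989) − 1) = 20.926491
T_max/T_min = cosh(S/(2a)) = 1.798622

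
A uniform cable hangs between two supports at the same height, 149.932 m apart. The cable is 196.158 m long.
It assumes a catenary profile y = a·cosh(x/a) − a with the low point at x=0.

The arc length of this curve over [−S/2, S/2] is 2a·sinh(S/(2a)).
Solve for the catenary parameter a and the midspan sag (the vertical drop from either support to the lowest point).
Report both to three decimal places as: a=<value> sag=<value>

a=57.505 sag=56.189

seed: a₀ = √(S³/(24(L−S))) = √(149.932³/(24·46.226)) = 55.117908
iter 1: u=1.360102  f(a)=+4.469e+00  f'(a)=-2.009e+00  a ← 55.117908 − (+4.469e+00/-2.009e+00) = 57.342489
iter 2: u=1.307338  f(a)=+2.848e-01  f'(a)=-1.760e+00  a ← 57.342489 − (+2.848e-01/-1.760e+00) = 57.504280
iter 3: u=1.303659  f(a)=+1.331e-03  f'(a)=-1.744e+00  a ← 57.504280 − (+1.331e-03/-1.744e+00) = 57.505043
iter 4: u=1.303642  f(a)=+2.936e-08  f'(a)=-1.744e+00  a ← 57.505043 − (+2.936e-08/-1.744e+00) = 57.505043
iter 5: u=1.303642  f(a)=+2.842e-14  f'(a)=-1.744e+00  a ← 57.505043 − (+2.842e-14/-1.744e+00) = 57.505043
converged: |Δa| < 1e-12 after 5 iterations
sag = a·(cosh(S/(2a)) − 1) = 57.505043·(cosh(1.303642) − 1) = 56.188933
T_max/T_min = cosh(S/(2a)) = 1.977113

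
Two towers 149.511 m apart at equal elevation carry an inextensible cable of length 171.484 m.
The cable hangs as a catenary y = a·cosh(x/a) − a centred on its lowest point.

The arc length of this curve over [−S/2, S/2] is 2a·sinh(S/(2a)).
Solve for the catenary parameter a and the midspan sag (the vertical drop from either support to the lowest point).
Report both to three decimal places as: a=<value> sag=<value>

a=81.307 sag=36.856

seed: a₀ = √(S³/(24(L−S))) = √(149.511³/(24·21.973)) = 79.608496
iter 1: u=0.939039  f(a)=+9.894e-01  f'(a)=-6.023e-01  a ← 79.608496 − (+9.894e-01/-6.023e-01) = 81.251260
iter 2: u=0.920053  f(a)=+3.145e-02  f'(a)=-5.645e-01  a ← 81.251260 − (+3.145e-02/-5.645e-01) = 81.306979
iter 3: u=0.919423  f(a)=+3.410e-05  f'(a)=-5.633e-01  a ← 81.306979 − (+3.410e-05/-5.633e-01) = 81.307039
iter 4: u=0.919422  f(a)=+4.019e-11  f'(a)=-5.633e-01  a ← 81.307039 − (+4.019e-11/-5.633e-01) = 81.307039
converged: |Δa| < 1e-12 after 4 iterations
sag = a·(cosh(S/(2a)) − 1) = 81.307039·(cosh(0.919422) − 1) = 36.856090
T_max/T_min = cosh(S/(2a)) = 1.453295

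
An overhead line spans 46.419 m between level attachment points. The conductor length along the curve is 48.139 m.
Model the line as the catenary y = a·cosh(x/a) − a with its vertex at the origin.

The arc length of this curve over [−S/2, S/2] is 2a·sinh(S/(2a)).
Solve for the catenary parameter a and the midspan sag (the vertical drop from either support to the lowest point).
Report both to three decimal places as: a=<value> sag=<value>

a=49.495 sag=5.542

seed: a₀ = √(S³/(24(L−S))) = √(46.419³/(24·1.720)) = 49.223651
iter 1: u=0.471511  f(a)=+1.922e-02  f'(a)=-7.145e-02  a ← 49.223651 − (+1.922e-02/-7.145e-02) = 49.492664
iter 2: u=0.468948  f(a)=+1.587e-04  f'(a)=-7.028e-02  a ← 49.492664 − (+1.587e-04/-7.028e-02) = 49.494922
iter 3: u=0.468927  f(a)=+1.102e-08  f'(a)=-7.027e-02  a ← 49.494922 − (+1.102e-08/-7.027e-02) = 49.494923
iter 4: u=0.468927  f(a)=+0.000e+00  f'(a)=-7.027e-02  a ← 49.494923 − (+0.000e+00/-7.027e-02) = 49.494923
converged: |Δa| < 1e-12 after 4 iterations
sag = a·(cosh(S/(2a)) − 1) = 49.494923·(cosh(0.468927) − 1) = 5.542230
T_max/T_min = cosh(S/(2a)) = 1.111976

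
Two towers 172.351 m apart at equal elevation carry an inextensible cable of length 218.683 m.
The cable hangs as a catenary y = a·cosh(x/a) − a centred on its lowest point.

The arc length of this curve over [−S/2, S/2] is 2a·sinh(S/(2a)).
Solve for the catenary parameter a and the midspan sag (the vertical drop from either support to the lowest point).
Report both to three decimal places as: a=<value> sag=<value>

seed: a₀ = √(S³/(24(L−S))) = √(172.351³/(24·46.332)) = 67.853861
iter 1: u=1.270016  f(a)=+3.883e+00  f'(a)=-1.599e+00  a ← 67.853861 − (+3.883e+00/-1.599e+00) = 70.282462
iter 2: u=1.226131  f(a)=+2.182e-01  f'(a)=-1.424e+00  a ← 70.282462 − (+2.182e-01/-1.424e+00) = 70.435725
iter 3: u=1.223463  f(a)=+7.799e-04  f'(a)=-1.414e+00  a ← 70.435725 − (+7.799e-04/-1.414e+00) = 70.436276
iter 4: u=1.223453  f(a)=+1.004e-08  f'(a)=-1.414e+00  a ← 70.436276 − (+1.004e-08/-1.414e+00) = 70.436276
iter 5: u=1.223453  f(a)=+0.000e+00  f'(a)=-1.414e+00  a ← 70.436276 − (+0.000e+00/-1.414e+00) = 70.436276
converged: |Δa| < 1e-12 after 5 iterations
sag = a·(cosh(S/(2a)) − 1) = 70.436276·(cosh(1.223453) − 1) = 59.628449
T_max/T_min = cosh(S/(2a)) = 1.846559

a=70.436 sag=59.628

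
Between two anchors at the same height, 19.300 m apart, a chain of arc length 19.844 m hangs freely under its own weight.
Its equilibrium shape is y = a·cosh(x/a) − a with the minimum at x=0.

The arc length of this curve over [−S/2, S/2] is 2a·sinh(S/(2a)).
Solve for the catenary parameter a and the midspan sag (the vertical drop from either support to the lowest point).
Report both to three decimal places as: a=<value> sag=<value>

a=23.564 sag=2.004

seed: a₀ = √(S³/(24(L−S))) = √(19.300³/(24·0.544)) = 23.465558
iter 1: u=0.411241  f(a)=+4.619e-03  f'(a)=-4.715e-02  a ← 23.465558 − (+4.619e-03/-4.715e-02) = 23.563504
iter 2: u=0.409532  f(a)=+2.908e-05  f'(a)=-4.656e-02  a ← 23.563504 − (+2.908e-05/-4.656e-02) = 23.564129
iter 3: u=0.409521  f(a)=+1.169e-09  f'(a)=-4.656e-02  a ← 23.564129 − (+1.169e-09/-4.656e-02) = 23.564129
iter 4: u=0.409521  f(a)=+0.000e+00  f'(a)=-4.656e-02  a ← 23.564129 − (+0.000e+00/-4.656e-02) = 23.564129
converged: |Δa| < 1e-12 after 4 iterations
sag = a·(cosh(S/(2a)) − 1) = 23.564129·(cosh(0.409521) − 1) = 2.003707
T_max/T_min = cosh(S/(2a)) = 1.085032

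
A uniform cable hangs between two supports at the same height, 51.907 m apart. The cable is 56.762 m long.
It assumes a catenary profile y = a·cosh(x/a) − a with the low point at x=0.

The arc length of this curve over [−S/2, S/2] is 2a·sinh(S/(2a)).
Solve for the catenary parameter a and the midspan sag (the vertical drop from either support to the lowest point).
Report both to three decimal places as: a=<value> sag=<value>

a=35.121 sag=10.034

seed: a₀ = √(S³/(24(L−S))) = √(51.907³/(24·4.855)) = 34.644848
iter 1: u=0.749130  f(a)=+1.381e-01  f'(a)=-2.963e-01  a ← 34.644848 − (+1.381e-01/-2.963e-01) = 35.110779
iter 2: u=0.739189  f(a)=+2.835e-03  f'(a)=-2.843e-01  a ← 35.110779 − (+2.835e-03/-2.843e-01) = 35.120751
iter 3: u=0.738979  f(a)=+1.250e-06  f'(a)=-2.840e-01  a ← 35.120751 − (+1.250e-06/-2.840e-01) = 35.120756
iter 4: u=0.738979  f(a)=+2.345e-13  f'(a)=-2.840e-01  a ← 35.120756 − (+2.345e-13/-2.840e-01) = 35.120756
converged: |Δa| < 1e-12 after 4 iterations
sag = a·(cosh(S/(2a)) − 1) = 35.120756·(cosh(0.738979) − 1) = 10.033963
T_max/T_min = cosh(S/(2a)) = 1.285699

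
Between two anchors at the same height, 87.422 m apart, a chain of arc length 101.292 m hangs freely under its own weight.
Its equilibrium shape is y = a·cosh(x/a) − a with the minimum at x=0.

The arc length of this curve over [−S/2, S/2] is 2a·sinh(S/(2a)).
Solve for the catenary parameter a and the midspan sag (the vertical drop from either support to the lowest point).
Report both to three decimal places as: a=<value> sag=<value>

seed: a₀ = √(S³/(24(L−S))) = √(87.422³/(24·13.870)) = 44.800953
iter 1: u=0.975671  f(a)=+6.753e-01  f'(a)=-6.802e-01  a ← 44.800953 − (+6.753e-01/-6.802e-01) = 45.793843
iter 2: u=0.954517  f(a)=+2.310e-02  f'(a)=-6.343e-01  a ← 45.793843 − (+2.310e-02/-6.343e-01) = 45.830263
iter 3: u=0.953758  f(a)=+2.916e-05  f'(a)=-6.327e-01  a ← 45.830263 − (+2.916e-05/-6.327e-01) = 45.830309
iter 4: u=0.953757  f(a)=+4.660e-11  f'(a)=-6.327e-01  a ← 45.830309 − (+4.660e-11/-6.327e-01) = 45.830309
iter 5: u=0.953757  f(a)=-1.421e-14  f'(a)=-6.327e-01  a ← 45.830309 − (-1.421e-14/-6.327e-01) = 45.830309
converged: |Δa| < 1e-12 after 5 iterations
sag = a·(cosh(S/(2a)) − 1) = 45.830309·(cosh(0.953757) − 1) = 22.473677
T_max/T_min = cosh(S/(2a)) = 1.490367

a=45.830 sag=22.474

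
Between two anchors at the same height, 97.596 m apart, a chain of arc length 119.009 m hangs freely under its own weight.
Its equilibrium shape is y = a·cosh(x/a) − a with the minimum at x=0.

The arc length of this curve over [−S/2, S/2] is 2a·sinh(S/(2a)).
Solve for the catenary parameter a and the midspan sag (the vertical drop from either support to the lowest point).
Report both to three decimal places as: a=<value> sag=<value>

seed: a₀ = √(S³/(24(L−S))) = √(97.596³/(24·21.413)) = 42.530809
iter 1: u=1.147356  f(a)=+1.454e+00  f'(a)=-1.146e+00  a ← 42.530809 − (+1.454e+00/-1.146e+00) = 43.800072
iter 2: u=1.114108  f(a)=+6.765e-02  f'(a)=-1.042e+00  a ← 43.800072 − (+6.765e-02/-1.042e+00) = 43.865022
iter 3: u=1.112458  f(a)=+1.622e-04  f'(a)=-1.037e+00  a ← 43.865022 − (+1.622e-04/-1.037e+00) = 43.865178
iter 4: u=1.112454  f(a)=+9.366e-10  f'(a)=-1.037e+00  a ← 43.865178 − (+9.366e-10/-1.037e+00) = 43.865178
iter 5: u=1.112454  f(a)=-1.421e-14  f'(a)=-1.037e+00  a ← 43.865178 − (-1.421e-14/-1.037e+00) = 43.865178
converged: |Δa| < 1e-12 after 5 iterations
sag = a·(cosh(S/(2a)) − 1) = 43.865178·(cosh(1.112454) − 1) = 30.060050
T_max/T_min = cosh(S/(2a)) = 1.685283

a=43.865 sag=30.060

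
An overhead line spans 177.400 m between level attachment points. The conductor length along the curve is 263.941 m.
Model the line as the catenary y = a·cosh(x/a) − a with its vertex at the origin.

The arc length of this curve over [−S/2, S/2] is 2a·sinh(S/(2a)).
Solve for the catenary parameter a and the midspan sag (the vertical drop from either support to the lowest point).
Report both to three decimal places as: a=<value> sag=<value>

a=55.281 sag=87.800

seed: a₀ = √(S³/(24(L−S))) = √(177.400³/(24·86.541)) = 51.845832
iter 1: u=1.710841  f(a)=+1.358e+01  f'(a)=-4.423e+00  a ← 51.845832 − (+1.358e+01/-4.423e+00) = 54.916918
iter 2: u=1.615167  f(a)=+1.301e+00  f'(a)=-3.614e+00  a ← 54.916918 − (+1.301e+00/-3.614e+00) = 55.276846
iter 3: u=1.604650  f(a)=+1.471e-02  f'(a)=-3.532e+00  a ← 55.276846 − (+1.471e-02/-3.532e+00) = 55.281010
iter 4: u=1.604529  f(a)=+1.928e-06  f'(a)=-3.531e+00  a ← 55.281010 − (+1.928e-06/-3.531e+00) = 55.281010
iter 5: u=1.604529  f(a)=+1.137e-13  f'(a)=-3.531e+00  a ← 55.281010 − (+1.137e-13/-3.531e+00) = 55.281010
converged: |Δa| < 1e-12 after 5 iterations
sag = a·(cosh(S/(2a)) − 1) = 55.281010·(cosh(1.604529) − 1) = 87.800096
T_max/T_min = cosh(S/(2a)) = 2.588251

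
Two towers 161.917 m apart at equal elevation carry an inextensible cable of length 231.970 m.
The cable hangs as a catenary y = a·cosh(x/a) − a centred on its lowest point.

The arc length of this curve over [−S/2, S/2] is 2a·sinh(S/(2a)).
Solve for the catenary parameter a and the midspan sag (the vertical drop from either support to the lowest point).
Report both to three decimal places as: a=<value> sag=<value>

seed: a₀ = √(S³/(24(L−S))) = √(161.917³/(24·70.053)) = 50.248104
iter 1: u=1.611175  f(a)=+9.675e+00  f'(a)=-3.583e+00  a ← 50.248104 − (+9.675e+00/-3.583e+00) = 52.948775
iter 2: u=1.528997  f(a)=+8.348e-01  f'(a)=-2.989e+00  a ← 52.948775 − (+8.348e-01/-2.989e+00) = 53.228084
iter 3: u=1.520973  f(a)=+7.511e-03  f'(a)=-2.935e+00  a ← 53.228084 − (+7.511e-03/-2.935e+00) = 53.230643
iter 4: u=1.520900  f(a)=+6.200e-07  f'(a)=-2.935e+00  a ← 53.230643 − (+6.200e-07/-2.935e+00) = 53.230643
iter 5: u=1.520900  f(a)=-2.842e-14  f'(a)=-2.935e+00  a ← 53.230643 − (-2.842e-14/-2.935e+00) = 53.230643
converged: |Δa| < 1e-12 after 5 iterations
sag = a·(cosh(S/(2a)) − 1) = 53.230643·(cosh(1.520900) − 1) = 74.386055
T_max/T_min = cosh(S/(2a)) = 2.397429

a=53.231 sag=74.386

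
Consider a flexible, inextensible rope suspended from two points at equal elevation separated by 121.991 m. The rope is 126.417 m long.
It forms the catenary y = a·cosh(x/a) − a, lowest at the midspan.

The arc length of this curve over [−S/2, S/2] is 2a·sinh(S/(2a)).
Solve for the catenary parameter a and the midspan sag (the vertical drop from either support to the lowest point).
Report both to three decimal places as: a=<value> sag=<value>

seed: a₀ = √(S³/(24(L−S))) = √(121.991³/(24·4.426)) = 130.731535
iter 1: u=0.466571  f(a)=+4.842e-02  f'(a)=-6.920e-02  a ← 130.731535 − (+4.842e-02/-6.920e-02) = 131.431349
iter 2: u=0.464086  f(a)=+3.916e-04  f'(a)=-6.808e-02  a ← 131.431349 − (+3.916e-04/-6.808e-02) = 131.437101
iter 3: u=0.464066  f(a)=+2.607e-08  f'(a)=-6.807e-02  a ← 131.437101 − (+2.607e-08/-6.807e-02) = 131.437101
iter 4: u=0.464066  f(a)=+1.421e-14  f'(a)=-6.807e-02  a ← 131.437101 − (+1.421e-14/-6.807e-02) = 131.437101
converged: |Δa| < 1e-12 after 4 iterations
sag = a·(cosh(S/(2a)) − 1) = 131.437101·(cosh(0.464066) − 1) = 14.408797
T_max/T_min = cosh(S/(2a)) = 1.109625

a=131.437 sag=14.409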